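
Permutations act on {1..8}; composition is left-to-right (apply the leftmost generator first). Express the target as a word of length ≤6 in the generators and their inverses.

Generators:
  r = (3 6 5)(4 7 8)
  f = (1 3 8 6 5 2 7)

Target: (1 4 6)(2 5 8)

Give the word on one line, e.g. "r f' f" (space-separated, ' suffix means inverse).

f' r r f

  after f': (1 7 2 5 6 8 3)
  after r: (1 8 6 4 7 2 3)
  after r: (1 4 8 5 3)(2 6 7)
  after f: (1 4 6)(2 5 8)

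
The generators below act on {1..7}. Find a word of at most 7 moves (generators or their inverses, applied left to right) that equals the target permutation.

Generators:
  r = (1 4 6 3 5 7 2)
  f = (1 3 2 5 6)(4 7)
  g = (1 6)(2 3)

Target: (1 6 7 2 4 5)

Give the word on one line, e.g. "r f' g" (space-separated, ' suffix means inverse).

r' f f f g

  after r': (1 2 7 5 3 6 4)
  after f: (1 5 2 4 3)(6 7)
  after f: (1 6 4 2 7)
  after f: (2 4 5 6 7 3)
  after g: (1 6 7 2 4 5)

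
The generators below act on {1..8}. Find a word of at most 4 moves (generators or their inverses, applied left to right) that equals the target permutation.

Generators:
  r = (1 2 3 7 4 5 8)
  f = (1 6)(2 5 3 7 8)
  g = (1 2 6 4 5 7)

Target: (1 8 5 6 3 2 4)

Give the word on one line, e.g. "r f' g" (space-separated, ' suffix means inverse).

g r' r' g

  after g: (1 2 6 4 5 7)
  after r': (2 6 7 8 5 3)
  after r': (1 8 4 7 5 2 6 3)
  after g: (1 8 5 6 3 2 4)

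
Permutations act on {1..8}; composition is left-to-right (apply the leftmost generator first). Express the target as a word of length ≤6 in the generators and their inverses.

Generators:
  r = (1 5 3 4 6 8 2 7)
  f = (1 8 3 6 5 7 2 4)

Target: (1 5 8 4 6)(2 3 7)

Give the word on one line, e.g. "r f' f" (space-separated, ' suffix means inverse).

  after r: (1 5 3 4 6 8 2 7)
  after r: (1 3 6 2)(4 8 7 5)
  after f: (1 6 4 3 5)(2 8)
  after f: (1 5 8 4 6)(2 3 7)

r r f f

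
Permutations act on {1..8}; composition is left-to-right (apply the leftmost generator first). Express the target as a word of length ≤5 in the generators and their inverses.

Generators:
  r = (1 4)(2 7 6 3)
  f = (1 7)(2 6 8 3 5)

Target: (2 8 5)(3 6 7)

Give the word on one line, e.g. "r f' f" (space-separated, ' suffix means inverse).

f f r' r'

  after f: (1 7)(2 6 8 3 5)
  after f: (2 8 5 6 3)
  after r': (1 4)(2 8 5 7)
  after r': (2 8 5)(3 6 7)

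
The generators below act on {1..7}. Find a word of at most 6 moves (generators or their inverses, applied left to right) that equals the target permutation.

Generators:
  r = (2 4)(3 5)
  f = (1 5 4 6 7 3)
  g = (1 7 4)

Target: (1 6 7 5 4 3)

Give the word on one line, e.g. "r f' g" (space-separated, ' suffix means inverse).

  after f': (1 3 7 6 4 5)
  after g: (1 3 4 5 7 6)
  after f': (1 7 4)(3 5 6)
  after f': (1 6 7 5 4 3)

f' g f' f'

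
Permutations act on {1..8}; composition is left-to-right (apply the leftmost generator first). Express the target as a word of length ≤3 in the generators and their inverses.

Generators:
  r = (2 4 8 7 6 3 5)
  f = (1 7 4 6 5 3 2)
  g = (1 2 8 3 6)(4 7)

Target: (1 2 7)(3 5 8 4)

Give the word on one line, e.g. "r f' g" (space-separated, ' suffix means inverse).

  after r: (2 4 8 7 6 3 5)
  after g: (1 2 7)(3 5 8 4)

r g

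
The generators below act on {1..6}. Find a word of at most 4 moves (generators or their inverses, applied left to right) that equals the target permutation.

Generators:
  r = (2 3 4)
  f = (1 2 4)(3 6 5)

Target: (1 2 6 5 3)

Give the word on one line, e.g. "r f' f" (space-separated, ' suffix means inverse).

  after r': (2 4 3)
  after r': (2 3 4)
  after f: (1 2 6 5 3)

r' r' f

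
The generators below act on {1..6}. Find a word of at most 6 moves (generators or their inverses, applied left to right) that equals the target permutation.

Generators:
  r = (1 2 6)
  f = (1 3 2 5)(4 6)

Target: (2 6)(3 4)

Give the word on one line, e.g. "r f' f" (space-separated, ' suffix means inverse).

f r f r'

  after f: (1 3 2 5)(4 6)
  after r: (1 3 6 4)(2 5)
  after f: (1 2)(3 4)
  after r': (2 6)(3 4)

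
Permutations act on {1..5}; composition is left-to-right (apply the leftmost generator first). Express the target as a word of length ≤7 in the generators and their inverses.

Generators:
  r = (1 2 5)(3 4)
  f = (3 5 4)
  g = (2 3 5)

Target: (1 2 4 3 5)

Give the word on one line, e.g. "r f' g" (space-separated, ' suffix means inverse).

  after g': (2 5 3)
  after r': (1 5 4 3)
  after f': (1 3)
  after g: (1 5 2 3)
  after r': (1 2 4 3 5)

g' r' f' g r'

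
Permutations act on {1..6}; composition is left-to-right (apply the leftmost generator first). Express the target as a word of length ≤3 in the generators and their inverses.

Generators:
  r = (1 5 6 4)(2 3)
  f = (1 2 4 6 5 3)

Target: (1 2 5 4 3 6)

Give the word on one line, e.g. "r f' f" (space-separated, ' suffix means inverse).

  after f': (1 3 5 6 4 2)
  after r: (1 2 5 4 3 6)

f' r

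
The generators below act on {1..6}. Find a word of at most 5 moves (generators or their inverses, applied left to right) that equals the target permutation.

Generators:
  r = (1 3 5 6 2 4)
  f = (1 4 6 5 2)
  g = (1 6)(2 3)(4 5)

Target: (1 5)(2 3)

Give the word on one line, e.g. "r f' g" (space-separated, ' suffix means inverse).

  after r': (1 4 2 6 5 3)
  after f: (1 6 2 5 3 4)
  after g: (2 4 6 3 5)
  after r': (1 4 5 6)
  after g: (1 5)(2 3)

r' f g r' g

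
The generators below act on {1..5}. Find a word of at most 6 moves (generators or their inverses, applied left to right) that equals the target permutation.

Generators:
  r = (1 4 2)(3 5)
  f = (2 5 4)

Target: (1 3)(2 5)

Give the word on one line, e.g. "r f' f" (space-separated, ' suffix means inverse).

r f f r f'

  after r: (1 4 2)(3 5)
  after f: (1 2)(3 4 5)
  after f: (1 5 3 2)
  after r: (1 3)(2 4)
  after f': (1 3)(2 5)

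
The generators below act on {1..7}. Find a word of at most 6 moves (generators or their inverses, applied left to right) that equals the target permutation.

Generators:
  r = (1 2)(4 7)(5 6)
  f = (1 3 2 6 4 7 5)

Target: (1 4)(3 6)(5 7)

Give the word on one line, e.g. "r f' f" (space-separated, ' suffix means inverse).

  after r': (1 2)(4 7)(5 6)
  after f: (1 6)(2 3)(4 5)
  after r': (1 5 7 4 6 2 3)
  after f': (1 7 6 3 5 4 2)
  after r: (1 4)(3 6)(5 7)

r' f r' f' r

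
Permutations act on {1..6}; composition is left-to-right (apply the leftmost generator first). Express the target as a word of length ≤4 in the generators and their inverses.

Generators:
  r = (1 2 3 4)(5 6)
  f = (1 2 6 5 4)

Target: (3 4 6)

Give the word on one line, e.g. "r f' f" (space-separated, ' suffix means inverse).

f' r

  after f': (1 4 5 6 2)
  after r: (3 4 6)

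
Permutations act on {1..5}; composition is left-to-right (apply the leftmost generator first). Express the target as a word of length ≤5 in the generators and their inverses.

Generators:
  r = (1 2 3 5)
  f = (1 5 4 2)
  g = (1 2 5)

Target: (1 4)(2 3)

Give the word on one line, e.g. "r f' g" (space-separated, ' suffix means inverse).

r f' g

  after r: (1 2 3 5)
  after f': (1 4 5 2 3)
  after g: (1 4)(2 3)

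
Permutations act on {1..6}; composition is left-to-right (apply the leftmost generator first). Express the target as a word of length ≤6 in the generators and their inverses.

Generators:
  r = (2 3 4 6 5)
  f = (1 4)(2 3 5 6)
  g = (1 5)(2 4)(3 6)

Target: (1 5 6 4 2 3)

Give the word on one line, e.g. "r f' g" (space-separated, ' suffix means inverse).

f g f' f'

  after f: (1 4)(2 3 5 6)
  after g: (1 2 6 4 5 3)
  after f': (1 6)(2 5)(3 4)
  after f': (1 5 6 4 2 3)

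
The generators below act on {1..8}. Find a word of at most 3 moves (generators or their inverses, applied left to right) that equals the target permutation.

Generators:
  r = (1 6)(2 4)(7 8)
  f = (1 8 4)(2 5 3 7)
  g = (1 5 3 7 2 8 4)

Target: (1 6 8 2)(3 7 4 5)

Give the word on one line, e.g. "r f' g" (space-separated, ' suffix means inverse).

  after r: (1 6)(2 4)(7 8)
  after f: (1 6 8 2)(3 7 4 5)

r f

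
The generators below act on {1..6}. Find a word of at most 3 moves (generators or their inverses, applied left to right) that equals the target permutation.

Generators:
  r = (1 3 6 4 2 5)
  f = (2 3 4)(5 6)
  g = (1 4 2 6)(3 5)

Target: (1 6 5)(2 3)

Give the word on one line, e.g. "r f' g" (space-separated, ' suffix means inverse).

g r'

  after g: (1 4 2 6)(3 5)
  after r': (1 6 5)(2 3)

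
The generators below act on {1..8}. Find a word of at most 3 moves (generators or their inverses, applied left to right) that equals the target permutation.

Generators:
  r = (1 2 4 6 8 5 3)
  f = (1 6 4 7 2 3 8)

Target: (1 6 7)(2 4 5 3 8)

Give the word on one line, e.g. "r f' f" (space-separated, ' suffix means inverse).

  after r': (1 3 5 8 6 4 2)
  after f: (1 8 4 3 5)(2 6 7)
  after r': (1 6 7)(2 4 5 3 8)

r' f r'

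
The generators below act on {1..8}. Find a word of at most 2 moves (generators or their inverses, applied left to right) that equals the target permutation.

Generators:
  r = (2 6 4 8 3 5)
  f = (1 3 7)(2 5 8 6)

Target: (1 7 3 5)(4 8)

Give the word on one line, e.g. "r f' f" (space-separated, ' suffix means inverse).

r' f'

  after r': (2 5 3 8 4 6)
  after f': (1 7 3 5)(4 8)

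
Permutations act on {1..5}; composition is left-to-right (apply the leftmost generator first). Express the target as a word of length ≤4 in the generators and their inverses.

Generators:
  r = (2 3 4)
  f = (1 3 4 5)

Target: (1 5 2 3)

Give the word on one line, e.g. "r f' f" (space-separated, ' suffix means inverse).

f' r

  after f': (1 5 4 3)
  after r: (1 5 2 3)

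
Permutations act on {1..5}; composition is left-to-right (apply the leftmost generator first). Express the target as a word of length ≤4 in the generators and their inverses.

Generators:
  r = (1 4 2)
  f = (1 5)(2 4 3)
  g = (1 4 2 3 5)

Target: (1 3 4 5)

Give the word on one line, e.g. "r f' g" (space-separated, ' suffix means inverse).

r' f'

  after r': (1 2 4)
  after f': (1 3 4 5)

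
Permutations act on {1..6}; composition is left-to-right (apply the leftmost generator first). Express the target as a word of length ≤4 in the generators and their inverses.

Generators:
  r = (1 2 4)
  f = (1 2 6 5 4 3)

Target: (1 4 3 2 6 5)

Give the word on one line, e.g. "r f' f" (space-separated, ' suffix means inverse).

  after f: (1 2 6 5 4 3)
  after r': (2 6 5)(3 4)
  after r': (1 4 3 2 6 5)

f r' r'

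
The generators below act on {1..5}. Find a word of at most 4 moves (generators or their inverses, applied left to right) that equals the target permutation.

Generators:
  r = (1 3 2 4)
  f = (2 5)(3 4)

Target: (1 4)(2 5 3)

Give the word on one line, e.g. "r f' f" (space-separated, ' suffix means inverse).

f' r'

  after f': (2 5)(3 4)
  after r': (1 4)(2 5 3)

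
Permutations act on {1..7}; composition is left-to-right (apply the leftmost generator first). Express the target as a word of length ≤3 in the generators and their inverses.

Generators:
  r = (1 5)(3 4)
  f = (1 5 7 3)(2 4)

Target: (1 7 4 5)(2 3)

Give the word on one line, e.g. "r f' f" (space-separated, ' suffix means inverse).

r' f r'

  after r': (1 5)(3 4)
  after f: (1 7 3 2 4)
  after r': (1 7 4 5)(2 3)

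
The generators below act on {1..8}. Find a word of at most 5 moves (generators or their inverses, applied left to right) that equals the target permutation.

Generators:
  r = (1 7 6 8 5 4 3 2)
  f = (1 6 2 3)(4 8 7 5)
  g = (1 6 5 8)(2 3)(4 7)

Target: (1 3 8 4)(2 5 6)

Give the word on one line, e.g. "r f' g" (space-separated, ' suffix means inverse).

  after g': (1 8 5 6)(2 3)(4 7)
  after r': (1 6 2 4)(5 7)
  after f: (1 2 8 7 4 6 3)
  after g': (1 3 8 4)(2 5 6)

g' r' f g'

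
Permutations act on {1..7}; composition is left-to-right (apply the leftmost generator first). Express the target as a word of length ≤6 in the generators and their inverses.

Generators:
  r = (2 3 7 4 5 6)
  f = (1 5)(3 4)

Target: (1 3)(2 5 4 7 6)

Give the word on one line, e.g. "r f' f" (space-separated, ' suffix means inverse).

r' r' f' r' f'

  after r': (2 6 5 4 7 3)
  after r': (2 5 7)(3 6 4)
  after f': (1 5 7 2)(3 6)
  after r': (1 4 7 6 2)(3 5)
  after f': (1 3)(2 5 4 7 6)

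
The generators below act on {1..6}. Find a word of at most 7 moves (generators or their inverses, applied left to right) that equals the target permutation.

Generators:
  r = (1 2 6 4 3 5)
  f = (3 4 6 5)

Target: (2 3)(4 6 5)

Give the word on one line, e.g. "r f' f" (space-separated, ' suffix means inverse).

  after r: (1 2 6 4 3 5)
  after r: (1 6 3)(2 4 5)
  after f: (1 5 2 6 4 3)
  after r: (2 4 5 6 3)
  after f': (2 3)(4 6 5)

r r f r f'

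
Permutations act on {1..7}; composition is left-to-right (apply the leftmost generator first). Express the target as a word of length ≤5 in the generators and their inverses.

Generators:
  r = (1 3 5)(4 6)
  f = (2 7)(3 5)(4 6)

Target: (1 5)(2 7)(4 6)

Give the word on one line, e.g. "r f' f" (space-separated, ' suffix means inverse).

  after f': (2 7)(3 5)(4 6)
  after r: (1 3)(2 7)
  after r: (1 5)(2 7)(4 6)

f' r r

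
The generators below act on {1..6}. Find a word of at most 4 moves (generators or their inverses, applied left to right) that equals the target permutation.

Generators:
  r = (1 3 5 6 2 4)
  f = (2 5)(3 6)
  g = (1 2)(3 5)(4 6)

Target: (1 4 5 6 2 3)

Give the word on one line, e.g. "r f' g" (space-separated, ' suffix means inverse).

r' f

  after r': (1 4 2 6 5 3)
  after f: (1 4 5 6 2 3)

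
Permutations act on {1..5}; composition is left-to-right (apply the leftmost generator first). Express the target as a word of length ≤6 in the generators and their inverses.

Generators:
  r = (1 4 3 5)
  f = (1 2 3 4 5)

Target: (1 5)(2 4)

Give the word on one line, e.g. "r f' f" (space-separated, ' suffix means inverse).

  after f: (1 2 3 4 5)
  after f: (1 3 5 2 4)
  after r': (1 4 5 2)
  after r': (2 5)(3 4)
  after f': (1 5)(2 4)

f f r' r' f'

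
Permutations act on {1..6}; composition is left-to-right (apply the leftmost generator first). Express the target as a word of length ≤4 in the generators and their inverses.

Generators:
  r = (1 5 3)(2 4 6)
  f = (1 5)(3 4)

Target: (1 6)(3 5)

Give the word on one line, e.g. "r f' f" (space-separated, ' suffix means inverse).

  after r': (1 3 5)(2 6 4)
  after f': (1 4 2 6 3)
  after r: (1 6)(3 5)

r' f' r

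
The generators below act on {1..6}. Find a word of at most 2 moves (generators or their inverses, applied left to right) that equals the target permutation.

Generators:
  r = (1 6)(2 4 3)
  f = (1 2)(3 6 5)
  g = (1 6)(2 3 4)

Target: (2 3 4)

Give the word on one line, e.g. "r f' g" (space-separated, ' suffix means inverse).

  after g': (1 6)(2 4 3)
  after r: (2 3 4)

g' r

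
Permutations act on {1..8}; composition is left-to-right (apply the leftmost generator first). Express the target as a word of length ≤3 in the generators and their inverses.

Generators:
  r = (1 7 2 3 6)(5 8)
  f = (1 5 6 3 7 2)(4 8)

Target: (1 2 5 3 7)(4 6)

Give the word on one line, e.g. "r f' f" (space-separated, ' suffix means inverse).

f' r' f

  after f': (1 2 7 3 6 5)(4 8)
  after r': (1 7 2)(4 5 6 8)
  after f: (1 2 5 3 7)(4 6)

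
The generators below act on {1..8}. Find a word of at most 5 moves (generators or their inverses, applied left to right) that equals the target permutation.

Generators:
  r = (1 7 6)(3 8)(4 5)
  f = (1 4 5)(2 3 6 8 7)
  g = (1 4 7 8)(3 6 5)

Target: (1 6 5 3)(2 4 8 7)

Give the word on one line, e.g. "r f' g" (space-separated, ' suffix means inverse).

  after f: (1 4 5)(2 3 6 8 7)
  after r': (1 5 6 3 7 2 8)
  after g: (1 3 8 4 7 2)
  after g: (1 6 5 3)(2 4 8 7)

f r' g g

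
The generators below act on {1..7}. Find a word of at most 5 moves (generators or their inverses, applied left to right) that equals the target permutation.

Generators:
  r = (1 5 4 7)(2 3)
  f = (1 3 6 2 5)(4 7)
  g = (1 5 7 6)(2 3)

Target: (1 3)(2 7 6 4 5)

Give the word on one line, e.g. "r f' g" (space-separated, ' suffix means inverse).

g' f r' g r'

  after g': (1 6 7 5)(2 3)
  after f: (1 2 6 4 7)(3 5)
  after r': (1 3)(2 6 5)
  after g: (1 2)(3 5)(6 7)
  after r': (1 3)(2 7 6 4 5)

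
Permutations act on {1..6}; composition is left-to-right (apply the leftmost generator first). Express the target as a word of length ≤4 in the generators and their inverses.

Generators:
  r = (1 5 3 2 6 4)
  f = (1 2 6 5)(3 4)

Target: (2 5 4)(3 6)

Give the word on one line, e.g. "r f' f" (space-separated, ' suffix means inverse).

r f

  after r: (1 5 3 2 6 4)
  after f: (2 5 4)(3 6)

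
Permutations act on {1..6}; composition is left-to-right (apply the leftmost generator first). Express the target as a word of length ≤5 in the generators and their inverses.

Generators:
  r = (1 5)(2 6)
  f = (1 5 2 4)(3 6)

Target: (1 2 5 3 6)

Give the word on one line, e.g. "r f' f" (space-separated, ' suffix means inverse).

  after r: (1 5)(2 6)
  after f': (2 3 6 5 4)
  after f': (1 4 5 2 6)
  after r': (1 4)(5 6)
  after f': (1 2 5 3 6)

r f' f' r' f'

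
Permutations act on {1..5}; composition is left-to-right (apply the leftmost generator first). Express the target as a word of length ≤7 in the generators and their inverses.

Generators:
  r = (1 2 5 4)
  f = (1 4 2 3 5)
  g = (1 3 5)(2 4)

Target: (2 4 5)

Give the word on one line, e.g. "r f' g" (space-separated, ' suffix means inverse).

f' r g f' f'

  after f': (1 5 3 2 4)
  after r: (1 4 2)(3 5)
  after g: (1 2 3)
  after f': (1 4)(3 5)
  after f': (2 4 5)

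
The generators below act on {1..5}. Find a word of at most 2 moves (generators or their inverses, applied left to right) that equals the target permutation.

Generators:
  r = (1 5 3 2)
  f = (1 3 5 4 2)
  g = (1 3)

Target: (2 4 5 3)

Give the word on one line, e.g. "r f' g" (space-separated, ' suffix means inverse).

  after g': (1 3)
  after f': (2 4 5 3)

g' f'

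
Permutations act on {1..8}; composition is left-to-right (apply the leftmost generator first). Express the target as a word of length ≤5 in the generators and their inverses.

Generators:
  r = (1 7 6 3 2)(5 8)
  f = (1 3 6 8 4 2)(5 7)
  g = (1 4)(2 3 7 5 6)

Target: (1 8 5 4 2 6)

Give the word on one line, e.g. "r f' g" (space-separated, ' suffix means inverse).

  after g': (1 4)(2 6 5 7 3)
  after f': (1 8 6 7)(2 3 4)
  after r: (1 5 8 3 4)
  after g: (1 6 2 3)(5 8 7)
  after f: (1 8 5 4 2 6)

g' f' r g f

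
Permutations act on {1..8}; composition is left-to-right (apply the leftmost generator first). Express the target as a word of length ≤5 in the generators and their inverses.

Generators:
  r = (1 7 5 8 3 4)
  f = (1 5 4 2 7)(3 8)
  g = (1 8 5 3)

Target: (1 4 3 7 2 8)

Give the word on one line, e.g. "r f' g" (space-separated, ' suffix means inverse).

r' f r' g' f'

  after r': (1 4 3 8 5 7)
  after f: (1 2 7 5)(4 8)
  after r': (1 2)(3 8)(4 5)
  after g': (1 2 3)(4 8 5)
  after f': (1 4 3 7 2 8)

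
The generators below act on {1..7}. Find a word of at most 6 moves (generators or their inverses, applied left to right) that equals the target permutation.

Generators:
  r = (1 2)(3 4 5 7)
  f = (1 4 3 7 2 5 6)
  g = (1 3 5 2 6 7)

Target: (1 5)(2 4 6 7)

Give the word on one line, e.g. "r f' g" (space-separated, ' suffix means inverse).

  after g': (1 7 6 2 5 3)
  after f': (1 3 6 7 5 4)
  after r: (1 4 2)(3 6)
  after g: (1 4 6 5 2 3 7)
  after r: (1 5)(2 4 6 7)

g' f' r g r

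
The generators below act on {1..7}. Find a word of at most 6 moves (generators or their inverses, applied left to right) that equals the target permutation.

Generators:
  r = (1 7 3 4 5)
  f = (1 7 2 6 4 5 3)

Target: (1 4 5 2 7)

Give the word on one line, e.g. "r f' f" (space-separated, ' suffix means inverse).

  after f: (1 7 2 6 4 5 3)
  after r: (1 3 7 2 6 5 4)
  after f': (1 5 6 4 3)
  after f': (1 4 5 2 7)

f r f' f'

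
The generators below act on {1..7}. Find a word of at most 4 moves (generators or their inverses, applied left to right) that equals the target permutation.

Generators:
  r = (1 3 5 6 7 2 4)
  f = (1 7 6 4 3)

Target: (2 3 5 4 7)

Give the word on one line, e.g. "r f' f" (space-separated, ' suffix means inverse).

  after r: (1 3 5 6 7 2 4)
  after f: (2 3 5 4 7)

r f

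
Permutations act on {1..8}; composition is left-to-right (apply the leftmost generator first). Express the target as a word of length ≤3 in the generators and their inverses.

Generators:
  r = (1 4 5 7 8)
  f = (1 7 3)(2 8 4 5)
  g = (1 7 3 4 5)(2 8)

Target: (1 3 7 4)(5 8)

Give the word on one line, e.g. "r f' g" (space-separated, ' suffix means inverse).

  after f: (1 7 3)(2 8 4 5)
  after g: (1 3 7 4)(5 8)

f g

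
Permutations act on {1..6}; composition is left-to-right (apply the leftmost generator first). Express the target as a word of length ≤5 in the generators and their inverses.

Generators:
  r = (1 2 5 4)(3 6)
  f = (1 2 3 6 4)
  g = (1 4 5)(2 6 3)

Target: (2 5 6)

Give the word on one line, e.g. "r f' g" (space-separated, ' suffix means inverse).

  after f: (1 2 3 6 4)
  after r': (2 6 5)
  after f: (1 2 4)(3 6 5)
  after r': (2 5 6)

f r' f r'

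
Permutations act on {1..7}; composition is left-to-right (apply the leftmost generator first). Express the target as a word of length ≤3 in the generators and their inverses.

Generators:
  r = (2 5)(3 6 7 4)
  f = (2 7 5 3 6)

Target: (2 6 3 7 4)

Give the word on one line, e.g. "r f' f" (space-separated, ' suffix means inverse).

r f f

  after r: (2 5)(3 6 7 4)
  after f: (2 3)(4 6 5 7)
  after f: (2 6 3 7 4)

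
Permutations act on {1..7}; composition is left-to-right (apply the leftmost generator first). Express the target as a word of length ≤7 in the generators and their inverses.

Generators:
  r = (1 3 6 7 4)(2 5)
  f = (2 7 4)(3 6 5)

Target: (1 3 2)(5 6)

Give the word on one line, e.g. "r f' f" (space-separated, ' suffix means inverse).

r' f r f' r'

  after r': (1 4 7 6 3)(2 5)
  after f: (1 2 3)(5 7)
  after r: (1 5 4)(2 6 7)
  after f': (1 6 2 3 5 7 4)
  after r': (1 3 2)(5 6)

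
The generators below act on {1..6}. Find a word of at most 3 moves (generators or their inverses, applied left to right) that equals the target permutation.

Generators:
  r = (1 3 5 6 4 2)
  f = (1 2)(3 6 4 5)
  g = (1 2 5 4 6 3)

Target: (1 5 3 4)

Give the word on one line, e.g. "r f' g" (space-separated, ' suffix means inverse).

r f'

  after r: (1 3 5 6 4 2)
  after f': (1 5 3 4)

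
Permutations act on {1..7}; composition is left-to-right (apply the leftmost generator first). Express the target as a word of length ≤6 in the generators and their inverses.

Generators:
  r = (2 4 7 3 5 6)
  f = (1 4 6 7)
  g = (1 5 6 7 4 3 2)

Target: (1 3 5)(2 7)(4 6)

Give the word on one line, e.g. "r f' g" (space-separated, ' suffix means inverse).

f' r f' f'

  after f': (1 7 6 4)
  after r: (1 3 5 6 7 2 4)
  after f': (1 3 5 4 7 2)
  after f': (1 3 5)(2 7)(4 6)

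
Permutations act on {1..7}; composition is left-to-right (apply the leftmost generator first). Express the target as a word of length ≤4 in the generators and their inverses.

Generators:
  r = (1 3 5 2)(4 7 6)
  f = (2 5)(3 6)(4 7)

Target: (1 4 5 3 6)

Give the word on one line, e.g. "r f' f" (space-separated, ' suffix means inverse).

  after f': (2 5)(3 6)(4 7)
  after r: (1 3 4 6 5)
  after f: (1 6 2 5)(3 7 4)
  after r: (1 4 5 3 6)

f' r f r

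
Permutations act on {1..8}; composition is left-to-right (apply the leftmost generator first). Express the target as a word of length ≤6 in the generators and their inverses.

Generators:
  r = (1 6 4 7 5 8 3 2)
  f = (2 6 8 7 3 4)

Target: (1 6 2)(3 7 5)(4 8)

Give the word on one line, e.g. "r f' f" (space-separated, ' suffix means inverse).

f' r f' f' r'

  after f': (2 4 3 7 8 6)
  after r: (1 6)(2 7 3 5 8 4)
  after f': (1 2 8 3 5 6)
  after f': (1 4 3 5 2 6)(7 8)
  after r': (1 6 2)(3 7 5)(4 8)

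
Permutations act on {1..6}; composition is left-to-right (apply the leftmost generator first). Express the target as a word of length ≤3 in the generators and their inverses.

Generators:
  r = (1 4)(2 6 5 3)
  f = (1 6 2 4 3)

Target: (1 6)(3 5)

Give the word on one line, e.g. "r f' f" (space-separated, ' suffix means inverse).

  after f: (1 6 2 4 3)
  after f: (1 2 3 6 4)
  after r: (1 6)(3 5)

f f r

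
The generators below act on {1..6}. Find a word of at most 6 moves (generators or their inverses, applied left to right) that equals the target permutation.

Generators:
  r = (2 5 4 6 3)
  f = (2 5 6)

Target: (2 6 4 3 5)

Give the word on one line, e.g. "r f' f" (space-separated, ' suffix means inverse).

  after r: (2 5 4 6 3)
  after f': (3 6)(4 5)
  after r': (2 3 4)
  after r': (2 6 4 3 5)

r f' r' r'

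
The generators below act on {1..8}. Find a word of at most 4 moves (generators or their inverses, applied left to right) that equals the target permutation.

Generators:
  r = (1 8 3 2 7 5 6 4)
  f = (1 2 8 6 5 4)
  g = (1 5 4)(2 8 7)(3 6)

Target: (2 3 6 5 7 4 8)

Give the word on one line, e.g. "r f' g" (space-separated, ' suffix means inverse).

f g' r' f'

  after f: (1 2 8 6 5 4)
  after g': (1 7 8 3 6)
  after r': (1 2 3 5 7)(4 6)
  after f': (2 3 6 5 7 4 8)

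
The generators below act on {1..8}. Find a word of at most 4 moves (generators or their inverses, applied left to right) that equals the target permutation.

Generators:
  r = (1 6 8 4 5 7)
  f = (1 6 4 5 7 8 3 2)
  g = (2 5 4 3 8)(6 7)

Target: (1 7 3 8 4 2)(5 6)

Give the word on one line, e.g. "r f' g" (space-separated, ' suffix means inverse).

  after f: (1 6 4 5 7 8 3 2)
  after g': (1 7 3 8 4 2)(5 6)

f g'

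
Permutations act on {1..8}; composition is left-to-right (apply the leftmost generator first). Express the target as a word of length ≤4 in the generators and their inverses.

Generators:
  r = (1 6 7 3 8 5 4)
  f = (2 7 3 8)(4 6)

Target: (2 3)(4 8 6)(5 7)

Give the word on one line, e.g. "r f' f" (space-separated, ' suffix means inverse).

  after r': (1 4 5 8 3 7 6)
  after f': (1 6)(2 8 7 4 5 3)
  after r': (2 3)(4 8 6)(5 7)

r' f' r'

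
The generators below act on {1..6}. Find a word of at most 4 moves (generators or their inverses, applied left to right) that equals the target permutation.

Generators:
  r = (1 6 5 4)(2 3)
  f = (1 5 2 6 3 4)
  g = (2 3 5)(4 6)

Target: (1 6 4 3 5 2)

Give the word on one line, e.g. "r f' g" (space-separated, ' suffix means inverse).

g f r g

  after g: (2 3 5)(4 6)
  after f: (1 5 6)(2 4 3)
  after r: (1 4 2)
  after g: (1 6 4 3 5 2)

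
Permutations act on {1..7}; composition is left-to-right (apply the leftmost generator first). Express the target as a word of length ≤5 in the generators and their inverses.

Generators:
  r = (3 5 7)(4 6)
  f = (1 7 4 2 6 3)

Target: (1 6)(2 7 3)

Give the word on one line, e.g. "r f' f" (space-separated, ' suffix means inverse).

r' r' r' f' f'

  after r': (3 7 5)(4 6)
  after r': (3 5 7)
  after r': (4 6)
  after f': (1 3 6 7)(2 4)
  after f': (1 6)(2 7 3)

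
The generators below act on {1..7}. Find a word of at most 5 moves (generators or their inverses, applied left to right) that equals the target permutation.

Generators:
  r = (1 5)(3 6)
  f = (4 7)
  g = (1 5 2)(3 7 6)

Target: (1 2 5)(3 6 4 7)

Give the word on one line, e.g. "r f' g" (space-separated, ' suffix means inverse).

  after g: (1 5 2)(3 7 6)
  after r': (2 5)(3 7)
  after g': (1 2)(6 7)
  after f: (1 2)(4 7 6)
  after r: (1 2 5)(3 6 4 7)

g r' g' f r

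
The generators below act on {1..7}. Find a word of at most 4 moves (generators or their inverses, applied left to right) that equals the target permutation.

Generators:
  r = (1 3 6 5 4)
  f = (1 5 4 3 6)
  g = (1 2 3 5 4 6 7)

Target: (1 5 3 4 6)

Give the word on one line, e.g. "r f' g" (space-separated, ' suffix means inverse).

  after r': (1 4 5 6 3)
  after r': (1 5 3 4 6)

r' r'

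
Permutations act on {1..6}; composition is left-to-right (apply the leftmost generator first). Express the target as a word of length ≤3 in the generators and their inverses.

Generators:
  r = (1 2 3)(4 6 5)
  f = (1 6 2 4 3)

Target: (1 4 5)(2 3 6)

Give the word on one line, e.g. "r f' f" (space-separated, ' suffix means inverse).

r' f'

  after r': (1 3 2)(4 5 6)
  after f': (1 4 5)(2 3 6)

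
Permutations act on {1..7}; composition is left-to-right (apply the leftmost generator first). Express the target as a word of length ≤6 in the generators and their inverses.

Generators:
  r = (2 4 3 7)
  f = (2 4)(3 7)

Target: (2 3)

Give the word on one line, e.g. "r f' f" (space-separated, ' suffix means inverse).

  after r': (2 7 3 4)
  after f: (2 3)
  after f: (2 7 3 4)
  after f: (2 3)

r' f f f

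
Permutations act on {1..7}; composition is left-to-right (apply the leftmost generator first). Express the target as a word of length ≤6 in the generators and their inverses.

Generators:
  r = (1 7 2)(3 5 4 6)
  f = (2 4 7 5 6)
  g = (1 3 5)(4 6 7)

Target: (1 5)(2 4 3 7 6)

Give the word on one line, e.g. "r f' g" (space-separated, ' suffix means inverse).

g' r r g' r'

  after g': (1 5 3)(4 7 6)
  after r: (1 4 2)(3 7)
  after r: (1 6 3 2 7 5 4)
  after g': (1 4 5 7 3 2 6)
  after r': (1 5)(2 4 3 7 6)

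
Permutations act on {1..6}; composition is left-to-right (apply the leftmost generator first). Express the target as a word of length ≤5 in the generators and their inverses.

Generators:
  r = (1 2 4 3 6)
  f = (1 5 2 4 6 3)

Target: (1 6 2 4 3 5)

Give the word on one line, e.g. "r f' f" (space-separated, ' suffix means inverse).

  after r': (1 6 3 4 2)
  after r': (1 3 2 6 4)
  after f': (1 6 2 4 3 5)

r' r' f'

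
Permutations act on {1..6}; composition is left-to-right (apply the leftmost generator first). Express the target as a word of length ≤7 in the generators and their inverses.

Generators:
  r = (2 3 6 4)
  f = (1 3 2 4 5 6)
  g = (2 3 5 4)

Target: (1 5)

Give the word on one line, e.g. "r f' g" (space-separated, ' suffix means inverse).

  after f: (1 3 2 4 5 6)
  after f: (1 2 5)(3 4 6)
  after r': (1 4 3 6 2 5)
  after g': (1 5)(2 3 6 4)
  after r': (1 5)

f f r' g' r'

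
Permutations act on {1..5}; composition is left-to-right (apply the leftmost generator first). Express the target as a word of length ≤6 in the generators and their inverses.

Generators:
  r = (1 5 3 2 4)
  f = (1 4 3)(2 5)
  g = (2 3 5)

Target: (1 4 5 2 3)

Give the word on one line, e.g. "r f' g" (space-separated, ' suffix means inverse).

  after f': (1 3 4)(2 5)
  after r': (1 5 3 2)
  after r': (2 4)
  after f: (1 4 5 2 3)

f' r' r' f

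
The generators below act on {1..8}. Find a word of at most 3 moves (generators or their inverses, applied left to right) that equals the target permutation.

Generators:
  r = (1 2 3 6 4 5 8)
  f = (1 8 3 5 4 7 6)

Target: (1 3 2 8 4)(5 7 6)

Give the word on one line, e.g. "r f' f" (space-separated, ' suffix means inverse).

r' f

  after r': (1 8 5 4 6 3 2)
  after f: (1 3 2 8 4)(5 7 6)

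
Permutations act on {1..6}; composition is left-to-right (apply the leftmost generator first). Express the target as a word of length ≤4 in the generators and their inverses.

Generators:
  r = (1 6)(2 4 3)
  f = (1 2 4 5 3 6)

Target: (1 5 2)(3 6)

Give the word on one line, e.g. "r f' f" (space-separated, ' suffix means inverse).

r f' f'

  after r: (1 6)(2 4 3)
  after f': (1 3)(4 5)
  after f': (1 5 2)(3 6)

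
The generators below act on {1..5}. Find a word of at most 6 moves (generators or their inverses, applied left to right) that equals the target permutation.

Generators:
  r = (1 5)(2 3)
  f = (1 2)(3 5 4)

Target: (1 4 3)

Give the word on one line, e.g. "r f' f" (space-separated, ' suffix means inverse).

f' r f' r'

  after f': (1 2)(3 4 5)
  after r: (1 3 4)(2 5)
  after f': (1 4 2 3 5)
  after r': (1 4 3)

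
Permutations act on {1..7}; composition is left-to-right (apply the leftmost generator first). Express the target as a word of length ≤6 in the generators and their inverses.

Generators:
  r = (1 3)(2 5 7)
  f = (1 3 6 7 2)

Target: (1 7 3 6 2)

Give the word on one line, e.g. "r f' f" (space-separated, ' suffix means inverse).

f' r' f' r' f

  after f': (1 2 7 6 3)
  after r': (1 7 6)(2 5)
  after f': (1 6 2 5 7 3)
  after r': (1 6 7)
  after f: (1 7 3 6 2)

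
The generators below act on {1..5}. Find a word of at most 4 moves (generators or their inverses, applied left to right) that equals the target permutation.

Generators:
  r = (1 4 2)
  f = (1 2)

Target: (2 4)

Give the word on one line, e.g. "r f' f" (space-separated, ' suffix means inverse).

  after f: (1 2)
  after r': (1 4)
  after r': (2 4)

f r' r'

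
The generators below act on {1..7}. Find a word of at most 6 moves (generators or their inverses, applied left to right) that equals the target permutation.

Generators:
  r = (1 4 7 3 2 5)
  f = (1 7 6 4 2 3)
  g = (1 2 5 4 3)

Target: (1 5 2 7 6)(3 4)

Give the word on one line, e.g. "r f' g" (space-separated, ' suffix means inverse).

g' f g' g' g'

  after g': (1 3 4 5 2)
  after f: (2 7 6 4 5 3)
  after g': (1 3)(2 7 6 5 4)
  after g': (1 4)(2 7 6)
  after g': (1 5 2 7 6)(3 4)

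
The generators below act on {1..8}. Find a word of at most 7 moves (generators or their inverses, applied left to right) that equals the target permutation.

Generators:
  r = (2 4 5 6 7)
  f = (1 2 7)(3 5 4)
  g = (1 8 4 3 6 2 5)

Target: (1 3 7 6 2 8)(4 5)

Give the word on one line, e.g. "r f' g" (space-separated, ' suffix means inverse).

r f' r' g' r

  after r: (2 4 5 6 7)
  after f': (1 7)(2 5 6)(3 4)
  after r': (1 6 7)(2 4 3)
  after g': (1 3 6 7 5 2 8)
  after r: (1 3 7 6 2 8)(4 5)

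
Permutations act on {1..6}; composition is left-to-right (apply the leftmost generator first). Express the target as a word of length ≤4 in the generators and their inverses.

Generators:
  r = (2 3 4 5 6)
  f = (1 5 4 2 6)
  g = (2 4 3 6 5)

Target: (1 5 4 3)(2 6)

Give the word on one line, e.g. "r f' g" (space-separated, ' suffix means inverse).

g r' f' g

  after g: (2 4 3 6 5)
  after r': (2 3 5 6 4)
  after f': (1 6 5 2 3)
  after g: (1 5 4 3)(2 6)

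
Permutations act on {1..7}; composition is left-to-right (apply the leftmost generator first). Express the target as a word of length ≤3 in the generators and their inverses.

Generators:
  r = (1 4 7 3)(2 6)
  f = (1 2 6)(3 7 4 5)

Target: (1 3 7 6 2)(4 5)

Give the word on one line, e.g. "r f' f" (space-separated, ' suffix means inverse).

r' r' f'

  after r': (1 3 7 4)(2 6)
  after r': (1 7)(3 4)
  after f': (1 3 7 6 2)(4 5)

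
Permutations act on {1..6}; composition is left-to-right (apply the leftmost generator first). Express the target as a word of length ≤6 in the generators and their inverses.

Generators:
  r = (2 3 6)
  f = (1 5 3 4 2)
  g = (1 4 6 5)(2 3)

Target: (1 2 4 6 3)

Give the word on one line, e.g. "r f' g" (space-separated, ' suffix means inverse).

  after r: (2 3 6)
  after f: (1 5 3 6)(2 4)
  after g: (2 6 4 3 5)
  after r: (3 5)(4 6)
  after f': (1 2 4 6 3)

r f g r f'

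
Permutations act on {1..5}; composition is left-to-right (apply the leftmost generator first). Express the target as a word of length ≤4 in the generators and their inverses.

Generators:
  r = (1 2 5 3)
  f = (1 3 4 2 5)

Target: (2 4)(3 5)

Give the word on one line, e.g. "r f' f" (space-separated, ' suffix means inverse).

r' f f r'

  after r': (1 3 5 2)
  after f: (1 4 2 3)
  after f: (1 2 4 5)
  after r': (2 4)(3 5)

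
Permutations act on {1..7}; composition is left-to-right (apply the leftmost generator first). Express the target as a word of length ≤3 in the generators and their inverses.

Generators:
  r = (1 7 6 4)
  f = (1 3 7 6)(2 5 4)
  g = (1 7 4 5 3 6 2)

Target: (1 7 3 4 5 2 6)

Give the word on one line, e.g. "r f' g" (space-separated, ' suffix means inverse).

f' r'

  after f': (1 6 7 3)(2 4 5)
  after r': (1 7 3 4 5 2 6)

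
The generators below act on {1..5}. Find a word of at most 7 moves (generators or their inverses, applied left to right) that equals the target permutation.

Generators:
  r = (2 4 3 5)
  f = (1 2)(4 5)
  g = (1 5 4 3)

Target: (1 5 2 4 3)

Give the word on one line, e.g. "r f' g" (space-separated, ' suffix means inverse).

g' r' f' f' f'

  after g': (1 3 4 5)
  after r': (1 4 3 2 5)
  after f': (1 5 2 4 3)
  after f': (1 4 3 2 5)
  after f': (1 5 2 4 3)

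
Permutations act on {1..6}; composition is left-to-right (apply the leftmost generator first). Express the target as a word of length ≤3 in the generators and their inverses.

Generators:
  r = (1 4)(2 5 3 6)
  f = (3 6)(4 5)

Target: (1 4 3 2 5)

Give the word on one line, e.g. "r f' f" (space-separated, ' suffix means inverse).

f' r

  after f': (3 6)(4 5)
  after r: (1 4 3 2 5)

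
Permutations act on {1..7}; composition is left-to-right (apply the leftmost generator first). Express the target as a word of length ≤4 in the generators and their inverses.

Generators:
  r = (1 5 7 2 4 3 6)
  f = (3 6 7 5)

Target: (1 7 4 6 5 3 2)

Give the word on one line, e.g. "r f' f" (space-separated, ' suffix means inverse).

r' f r' f'

  after r': (1 6 3 4 2 7 5)
  after f: (1 7 3 4 2 5)
  after r': (1 5 6 3 2)(4 7)
  after f': (1 7 4 6 5 3 2)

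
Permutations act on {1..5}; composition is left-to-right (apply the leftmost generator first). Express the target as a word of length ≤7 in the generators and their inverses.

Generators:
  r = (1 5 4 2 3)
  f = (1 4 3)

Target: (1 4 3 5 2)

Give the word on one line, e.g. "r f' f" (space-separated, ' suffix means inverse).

f' f' r' f r

  after f': (1 3 4)
  after f': (1 4 3)
  after r': (1 5)(2 4)
  after f: (1 5 4 2 3)
  after r: (1 4 3 5 2)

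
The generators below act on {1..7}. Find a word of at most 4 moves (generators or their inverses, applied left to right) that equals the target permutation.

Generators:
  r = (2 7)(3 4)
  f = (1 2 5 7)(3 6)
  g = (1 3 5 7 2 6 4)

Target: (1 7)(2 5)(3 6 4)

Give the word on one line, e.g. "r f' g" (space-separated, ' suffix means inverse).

  after f: (1 2 5 7)(3 6)
  after r: (1 7)(2 5)(3 6 4)

f r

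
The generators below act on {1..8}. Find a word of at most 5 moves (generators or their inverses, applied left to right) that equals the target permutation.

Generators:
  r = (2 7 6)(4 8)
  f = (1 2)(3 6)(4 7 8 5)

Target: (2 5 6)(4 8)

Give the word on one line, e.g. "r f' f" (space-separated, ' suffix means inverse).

f' f' r f' f'

  after f': (1 2)(3 6)(4 5 8 7)
  after f': (4 8)(5 7)
  after r: (2 7 5 6)
  after f': (1 2 4 5 3 6)(7 8)
  after f': (2 5 6)(4 8)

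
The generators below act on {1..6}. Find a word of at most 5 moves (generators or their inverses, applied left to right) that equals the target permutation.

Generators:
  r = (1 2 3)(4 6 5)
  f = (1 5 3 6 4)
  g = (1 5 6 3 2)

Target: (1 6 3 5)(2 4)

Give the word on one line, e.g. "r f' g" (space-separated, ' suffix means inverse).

g' r f' g

  after g': (1 2 3 6 5)
  after r: (1 3 5 2)(4 6)
  after f': (1 5 2 4 3)
  after g: (1 6 3 5)(2 4)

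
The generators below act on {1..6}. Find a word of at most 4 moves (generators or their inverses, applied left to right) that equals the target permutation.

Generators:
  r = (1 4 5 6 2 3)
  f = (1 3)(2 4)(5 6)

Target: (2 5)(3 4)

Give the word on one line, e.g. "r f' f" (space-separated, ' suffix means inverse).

  after f': (1 3)(2 4)(5 6)
  after r: (2 5)(3 4)

f' r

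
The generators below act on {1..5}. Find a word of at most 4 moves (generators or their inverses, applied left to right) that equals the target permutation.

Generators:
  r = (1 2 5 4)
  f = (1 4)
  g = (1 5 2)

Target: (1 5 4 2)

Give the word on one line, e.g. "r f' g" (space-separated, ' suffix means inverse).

r g g

  after r: (1 2 5 4)
  after g: (4 5)
  after g: (1 5 4 2)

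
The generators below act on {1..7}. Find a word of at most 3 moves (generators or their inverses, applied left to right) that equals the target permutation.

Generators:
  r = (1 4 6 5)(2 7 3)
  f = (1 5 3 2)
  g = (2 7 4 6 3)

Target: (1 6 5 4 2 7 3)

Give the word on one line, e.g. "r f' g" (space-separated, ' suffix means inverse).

g' r r

  after g': (2 3 6 4 7)
  after r: (1 4 3 5)
  after r: (1 6 5 4 2 7 3)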